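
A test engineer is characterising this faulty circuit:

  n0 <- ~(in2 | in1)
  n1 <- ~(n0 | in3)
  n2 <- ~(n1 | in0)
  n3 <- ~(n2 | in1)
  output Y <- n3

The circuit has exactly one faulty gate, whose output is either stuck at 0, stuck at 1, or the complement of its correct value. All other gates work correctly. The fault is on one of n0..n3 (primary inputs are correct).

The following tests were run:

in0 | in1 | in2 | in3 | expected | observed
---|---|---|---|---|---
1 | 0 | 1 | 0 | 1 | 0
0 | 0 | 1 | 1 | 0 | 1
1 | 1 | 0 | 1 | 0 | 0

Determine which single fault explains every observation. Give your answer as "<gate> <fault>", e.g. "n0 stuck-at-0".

Fault-free values for test 1 (in0=1, in1=0, in2=1, in3=0): n0=0, n1=1, n2=0, n3=1, giving Y=1. Observed 0.
Test 1: faults giving observed 0 are {n2 stuck-at-1, n2 inverted output, n3 stuck-at-0, n3 inverted output}.
Test 2 (in0=0, in1=0, in2=1, in3=1): fault-free n0=0, n1=0, n2=1, n3=0 → 0; observed 1. Eliminates n2 stuck-at-1, n3 stuck-at-0.
Test 3 (in0=1, in1=1, in2=0, in3=1): fault-free n0=0, n1=0, n2=0, n3=0 → 0; observed 0. Eliminates n3 inverted output.
Only n2 inverted output is consistent with every test.

n2 inverted output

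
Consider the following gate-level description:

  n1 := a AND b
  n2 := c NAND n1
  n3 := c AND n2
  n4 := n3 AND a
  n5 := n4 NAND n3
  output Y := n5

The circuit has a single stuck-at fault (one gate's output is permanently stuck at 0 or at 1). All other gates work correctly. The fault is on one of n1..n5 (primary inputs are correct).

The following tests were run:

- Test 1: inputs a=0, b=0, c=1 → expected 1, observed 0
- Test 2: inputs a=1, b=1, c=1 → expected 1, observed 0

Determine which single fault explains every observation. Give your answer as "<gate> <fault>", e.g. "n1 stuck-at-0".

n5 stuck-at-0

Fault-free values for test 1 (a=0, b=0, c=1): n1=0, n2=1, n3=1, n4=0, n5=1, giving Y=1. Observed 0.
Test 1: faults giving observed 0 are {n4 stuck-at-1, n5 stuck-at-0}.
Test 2 (a=1, b=1, c=1): fault-free n1=1, n2=0, n3=0, n4=0, n5=1 → 1; observed 0. Eliminates n4 stuck-at-1.
Only n5 stuck-at-0 is consistent with every test.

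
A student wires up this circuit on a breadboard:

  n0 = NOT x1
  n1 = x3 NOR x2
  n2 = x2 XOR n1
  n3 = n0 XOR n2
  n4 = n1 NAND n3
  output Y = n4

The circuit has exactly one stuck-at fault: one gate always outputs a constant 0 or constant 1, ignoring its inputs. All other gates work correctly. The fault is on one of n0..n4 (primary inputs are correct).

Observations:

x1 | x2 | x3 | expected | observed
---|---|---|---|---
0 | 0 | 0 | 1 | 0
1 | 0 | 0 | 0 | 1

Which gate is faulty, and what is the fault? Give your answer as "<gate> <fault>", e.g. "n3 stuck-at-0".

n2 stuck-at-0

Fault-free values for test 1 (x1=0, x2=0, x3=0): n0=1, n1=1, n2=1, n3=0, n4=1, giving Y=1. Observed 0.
Test 1: faults giving observed 0 are {n0 stuck-at-0, n2 stuck-at-0, n3 stuck-at-1, n4 stuck-at-0}.
Test 2 (x1=1, x2=0, x3=0): fault-free n0=0, n1=1, n2=1, n3=1, n4=0 → 0; observed 1. Eliminates n0 stuck-at-0, n3 stuck-at-1, n4 stuck-at-0.
Only n2 stuck-at-0 is consistent with every test.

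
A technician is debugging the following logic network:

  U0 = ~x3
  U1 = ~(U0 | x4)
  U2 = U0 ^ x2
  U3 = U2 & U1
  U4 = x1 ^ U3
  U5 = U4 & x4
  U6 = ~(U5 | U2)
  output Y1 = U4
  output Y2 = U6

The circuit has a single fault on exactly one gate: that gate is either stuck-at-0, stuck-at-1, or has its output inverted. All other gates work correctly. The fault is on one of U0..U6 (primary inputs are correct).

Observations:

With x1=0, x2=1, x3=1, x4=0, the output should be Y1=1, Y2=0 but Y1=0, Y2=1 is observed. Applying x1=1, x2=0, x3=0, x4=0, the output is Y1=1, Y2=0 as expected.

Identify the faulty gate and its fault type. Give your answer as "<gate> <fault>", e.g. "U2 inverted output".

Fault-free values for test 1 (x1=0, x2=1, x3=1, x4=0): U0=0, U1=1, U2=1, U3=1, U4=1, U5=0, U6=0, giving Y1=1, Y2=0. Observed Y1=0, Y2=1.
Test 1: faults giving observed Y1=0, Y2=1 are {U0 stuck-at-1, U0 inverted output, U2 stuck-at-0, U2 inverted output}.
Test 2 (x1=1, x2=0, x3=0, x4=0): fault-free U0=1, U1=0, U2=1, U3=0, U4=1, U5=0, U6=0 → Y1=1, Y2=0; observed Y1=1, Y2=0. Eliminates U0 inverted output, U2 stuck-at-0, U2 inverted output.
Only U0 stuck-at-1 is consistent with every test.

U0 stuck-at-1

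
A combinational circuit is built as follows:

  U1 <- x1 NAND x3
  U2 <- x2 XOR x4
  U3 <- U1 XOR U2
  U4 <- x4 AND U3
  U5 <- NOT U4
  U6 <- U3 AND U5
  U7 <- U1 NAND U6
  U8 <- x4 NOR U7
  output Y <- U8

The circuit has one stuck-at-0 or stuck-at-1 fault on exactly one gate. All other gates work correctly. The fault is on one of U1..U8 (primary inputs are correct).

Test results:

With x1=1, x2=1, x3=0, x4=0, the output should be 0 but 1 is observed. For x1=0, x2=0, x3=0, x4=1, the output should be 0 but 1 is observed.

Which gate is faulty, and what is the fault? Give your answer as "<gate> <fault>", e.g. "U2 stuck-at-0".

Fault-free values for test 1 (x1=1, x2=1, x3=0, x4=0): U1=1, U2=1, U3=0, U4=0, U5=1, U6=0, U7=1, U8=0, giving Y=0. Observed 1.
Test 1: faults giving observed 1 are {U2 stuck-at-0, U3 stuck-at-1, U6 stuck-at-1, U7 stuck-at-0, U8 stuck-at-1}.
Test 2 (x1=0, x2=0, x3=0, x4=1): fault-free U1=1, U2=1, U3=0, U4=0, U5=1, U6=0, U7=1, U8=0 → 0; observed 1. Eliminates U2 stuck-at-0, U3 stuck-at-1, U6 stuck-at-1, U7 stuck-at-0.
Only U8 stuck-at-1 is consistent with every test.

U8 stuck-at-1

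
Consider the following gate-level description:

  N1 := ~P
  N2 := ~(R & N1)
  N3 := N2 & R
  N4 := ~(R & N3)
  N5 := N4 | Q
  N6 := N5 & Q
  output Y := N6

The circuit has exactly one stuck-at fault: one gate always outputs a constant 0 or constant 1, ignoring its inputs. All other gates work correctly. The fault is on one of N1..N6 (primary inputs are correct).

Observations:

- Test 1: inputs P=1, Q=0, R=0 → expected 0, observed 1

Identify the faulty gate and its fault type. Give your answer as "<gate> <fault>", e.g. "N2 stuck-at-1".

N6 stuck-at-1

Fault-free values for test 1 (P=1, Q=0, R=0): N1=0, N2=1, N3=0, N4=1, N5=1, N6=0, giving Y=0. Observed 1.
Test 1: faults giving observed 1 are {N6 stuck-at-1}.
Only N6 stuck-at-1 is consistent with every test.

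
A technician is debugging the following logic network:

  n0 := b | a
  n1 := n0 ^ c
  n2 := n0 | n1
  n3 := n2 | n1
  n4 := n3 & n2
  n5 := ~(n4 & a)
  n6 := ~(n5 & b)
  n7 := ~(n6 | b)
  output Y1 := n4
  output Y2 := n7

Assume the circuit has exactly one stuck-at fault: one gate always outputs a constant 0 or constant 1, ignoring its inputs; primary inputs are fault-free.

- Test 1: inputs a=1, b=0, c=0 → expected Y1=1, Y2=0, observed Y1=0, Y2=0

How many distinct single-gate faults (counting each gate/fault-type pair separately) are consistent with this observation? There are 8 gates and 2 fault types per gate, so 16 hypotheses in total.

4

Fault-free: n0=1, n1=1, n2=1, n3=1, n4=1, n5=0, n6=1, n7=0 → Y1=1, Y2=0. Observed Y1=0, Y2=0.
  n0: stuck-at-0 ✓; others ✗
  n1: none of the 2 fault types match ✗
  n2: stuck-at-0 ✓; others ✗
  n3: stuck-at-0 ✓; others ✗
  n4: stuck-at-0 ✓; others ✗
  n5: none of the 2 fault types match ✗
  n6: none of the 2 fault types match ✗
  n7: none of the 2 fault types match ✗
Consistent faults: {n0 stuck-at-0, n2 stuck-at-0, n3 stuck-at-0, n4 stuck-at-0} — 4 in all.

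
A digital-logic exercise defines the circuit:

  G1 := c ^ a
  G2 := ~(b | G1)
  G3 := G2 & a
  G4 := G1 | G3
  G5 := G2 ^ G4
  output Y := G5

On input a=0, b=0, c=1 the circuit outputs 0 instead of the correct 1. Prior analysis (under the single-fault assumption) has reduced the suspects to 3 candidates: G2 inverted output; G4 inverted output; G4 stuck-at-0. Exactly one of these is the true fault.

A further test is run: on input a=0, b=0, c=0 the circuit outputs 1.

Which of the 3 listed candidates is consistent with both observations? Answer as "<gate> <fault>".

Evaluate each candidate on input a=0, b=0, c=0:
  G2 inverted output: G1=0, G2=0 [inverted output], G3=0, G4=0, G5=0 → 0 — eliminated
  G4 inverted output: G1=0, G2=1, G3=0, G4=1 [inverted output], G5=0 → 0 — eliminated
  G4 stuck-at-0: G1=0, G2=1, G3=0, G4=0 [stuck-at-0], G5=1 → 1 — matches
Only G4 stuck-at-0 reproduces the observed 1.

G4 stuck-at-0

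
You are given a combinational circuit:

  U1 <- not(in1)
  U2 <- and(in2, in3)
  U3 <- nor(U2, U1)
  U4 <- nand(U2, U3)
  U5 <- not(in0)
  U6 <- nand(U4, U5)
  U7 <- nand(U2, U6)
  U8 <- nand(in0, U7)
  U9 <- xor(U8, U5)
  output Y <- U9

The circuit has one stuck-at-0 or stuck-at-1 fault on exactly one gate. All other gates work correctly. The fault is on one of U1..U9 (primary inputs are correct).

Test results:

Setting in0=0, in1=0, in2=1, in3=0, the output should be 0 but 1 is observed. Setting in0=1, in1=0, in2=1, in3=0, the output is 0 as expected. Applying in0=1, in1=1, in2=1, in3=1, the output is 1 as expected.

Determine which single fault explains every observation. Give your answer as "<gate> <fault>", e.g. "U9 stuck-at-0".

U5 stuck-at-0

Fault-free values for test 1 (in0=0, in1=0, in2=1, in3=0): U1=1, U2=0, U3=0, U4=1, U5=1, U6=0, U7=1, U8=1, U9=0, giving Y=0. Observed 1.
Test 1: faults giving observed 1 are {U5 stuck-at-0, U8 stuck-at-0, U9 stuck-at-1}.
Test 2 (in0=1, in1=0, in2=1, in3=0): fault-free U1=1, U2=0, U3=0, U4=1, U5=0, U6=1, U7=1, U8=0, U9=0 → 0; observed 0. Eliminates U9 stuck-at-1.
Test 3 (in0=1, in1=1, in2=1, in3=1): fault-free U1=0, U2=1, U3=0, U4=1, U5=0, U6=1, U7=0, U8=1, U9=1 → 1; observed 1. Eliminates U8 stuck-at-0.
Only U5 stuck-at-0 is consistent with every test.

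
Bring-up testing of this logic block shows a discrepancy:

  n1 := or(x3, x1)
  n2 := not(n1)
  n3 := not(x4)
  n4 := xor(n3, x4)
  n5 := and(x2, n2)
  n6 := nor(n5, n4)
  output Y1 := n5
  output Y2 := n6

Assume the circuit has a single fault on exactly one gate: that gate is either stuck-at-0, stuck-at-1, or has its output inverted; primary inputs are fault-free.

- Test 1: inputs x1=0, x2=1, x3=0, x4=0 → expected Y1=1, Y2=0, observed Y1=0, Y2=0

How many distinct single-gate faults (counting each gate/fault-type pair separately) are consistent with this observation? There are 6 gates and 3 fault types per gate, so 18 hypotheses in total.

Fault-free: n1=0, n2=1, n3=1, n4=1, n5=1, n6=0 → Y1=1, Y2=0. Observed Y1=0, Y2=0.
  n1: stuck-at-1, inverted output ✓; others ✗
  n2: stuck-at-0, inverted output ✓; others ✗
  n3: none of the 3 fault types match ✗
  n4: none of the 3 fault types match ✗
  n5: stuck-at-0, inverted output ✓; others ✗
  n6: none of the 3 fault types match ✗
Consistent faults: {n1 stuck-at-1, n1 inverted output, n2 stuck-at-0, n2 inverted output, n5 stuck-at-0, n5 inverted output} — 6 in all.

6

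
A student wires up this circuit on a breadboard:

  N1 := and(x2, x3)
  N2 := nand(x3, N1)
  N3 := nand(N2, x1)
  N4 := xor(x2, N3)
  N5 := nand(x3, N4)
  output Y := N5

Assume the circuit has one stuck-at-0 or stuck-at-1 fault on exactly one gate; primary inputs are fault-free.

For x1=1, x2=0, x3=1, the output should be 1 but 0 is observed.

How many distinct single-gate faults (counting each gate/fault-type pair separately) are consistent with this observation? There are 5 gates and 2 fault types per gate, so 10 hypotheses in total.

5

Fault-free: N1=0, N2=1, N3=0, N4=0, N5=1 → 1. Observed 0.
  N1 stuck-at-0: output 1 ✗
  N1 stuck-at-1: output 0 ✓
  N2 stuck-at-0: output 0 ✓
  N2 stuck-at-1: output 1 ✗
  N3 stuck-at-0: output 1 ✗
  N3 stuck-at-1: output 0 ✓
  N4 stuck-at-0: output 1 ✗
  N4 stuck-at-1: output 0 ✓
  N5 stuck-at-0: output 0 ✓
  N5 stuck-at-1: output 1 ✗
Consistent faults: {N1 stuck-at-1, N2 stuck-at-0, N3 stuck-at-1, N4 stuck-at-1, N5 stuck-at-0} — 5 in all.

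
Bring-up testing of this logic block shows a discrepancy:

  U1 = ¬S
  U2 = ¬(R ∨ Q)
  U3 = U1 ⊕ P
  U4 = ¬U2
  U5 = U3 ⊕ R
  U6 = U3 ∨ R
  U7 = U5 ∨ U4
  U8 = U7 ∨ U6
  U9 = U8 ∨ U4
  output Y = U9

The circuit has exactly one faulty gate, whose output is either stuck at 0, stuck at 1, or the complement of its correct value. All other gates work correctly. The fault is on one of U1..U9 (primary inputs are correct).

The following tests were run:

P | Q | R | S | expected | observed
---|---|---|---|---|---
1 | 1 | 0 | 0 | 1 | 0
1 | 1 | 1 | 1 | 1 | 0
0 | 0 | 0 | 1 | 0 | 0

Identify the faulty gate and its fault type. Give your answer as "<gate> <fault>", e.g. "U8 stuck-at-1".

U9 stuck-at-0

Fault-free values for test 1 (P=1, Q=1, R=0, S=0): U1=1, U2=0, U3=0, U4=1, U5=0, U6=0, U7=1, U8=1, U9=1, giving Y=1. Observed 0.
Test 1: faults giving observed 0 are {U2 stuck-at-1, U2 inverted output, U4 stuck-at-0, U4 inverted output, U9 stuck-at-0, U9 inverted output}.
Test 2 (P=1, Q=1, R=1, S=1): fault-free U1=0, U2=0, U3=1, U4=1, U5=0, U6=1, U7=1, U8=1, U9=1 → 1; observed 0. Eliminates U2 stuck-at-1, U2 inverted output, U4 stuck-at-0, U4 inverted output.
Test 3 (P=0, Q=0, R=0, S=1): fault-free U1=0, U2=1, U3=0, U4=0, U5=0, U6=0, U7=0, U8=0, U9=0 → 0; observed 0. Eliminates U9 inverted output.
Only U9 stuck-at-0 is consistent with every test.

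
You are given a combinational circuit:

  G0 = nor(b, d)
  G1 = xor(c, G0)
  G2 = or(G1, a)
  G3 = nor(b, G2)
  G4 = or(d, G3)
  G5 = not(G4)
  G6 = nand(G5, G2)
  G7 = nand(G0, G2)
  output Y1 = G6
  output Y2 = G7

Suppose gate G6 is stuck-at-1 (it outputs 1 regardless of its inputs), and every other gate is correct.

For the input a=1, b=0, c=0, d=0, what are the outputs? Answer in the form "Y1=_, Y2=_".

Propagate with G6 forced: G0=1, G1=1, G2=1, G3=0, G4=0, G5=1, G6=1 [stuck-at-1], G7=0.
So the outputs are Y1=1, Y2=0. (Without the fault they would be Y1=0, Y2=0.)

Y1=1, Y2=0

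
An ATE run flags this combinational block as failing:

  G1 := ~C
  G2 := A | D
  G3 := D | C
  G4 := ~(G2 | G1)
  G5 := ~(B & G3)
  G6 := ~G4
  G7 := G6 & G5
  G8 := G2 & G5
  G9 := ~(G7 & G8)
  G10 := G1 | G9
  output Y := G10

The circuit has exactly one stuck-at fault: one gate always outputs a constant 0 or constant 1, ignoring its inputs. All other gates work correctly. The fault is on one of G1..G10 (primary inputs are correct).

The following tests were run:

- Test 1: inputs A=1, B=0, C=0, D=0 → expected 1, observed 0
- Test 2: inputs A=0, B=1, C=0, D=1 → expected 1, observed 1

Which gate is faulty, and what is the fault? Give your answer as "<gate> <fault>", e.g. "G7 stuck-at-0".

Fault-free values for test 1 (A=1, B=0, C=0, D=0): G1=1, G2=1, G3=0, G4=0, G5=1, G6=1, G7=1, G8=1, G9=0, G10=1, giving Y=1. Observed 0.
Test 1: faults giving observed 0 are {G1 stuck-at-0, G10 stuck-at-0}.
Test 2 (A=0, B=1, C=0, D=1): fault-free G1=1, G2=1, G3=1, G4=0, G5=0, G6=1, G7=0, G8=0, G9=1, G10=1 → 1; observed 1. Eliminates G10 stuck-at-0.
Only G1 stuck-at-0 is consistent with every test.

G1 stuck-at-0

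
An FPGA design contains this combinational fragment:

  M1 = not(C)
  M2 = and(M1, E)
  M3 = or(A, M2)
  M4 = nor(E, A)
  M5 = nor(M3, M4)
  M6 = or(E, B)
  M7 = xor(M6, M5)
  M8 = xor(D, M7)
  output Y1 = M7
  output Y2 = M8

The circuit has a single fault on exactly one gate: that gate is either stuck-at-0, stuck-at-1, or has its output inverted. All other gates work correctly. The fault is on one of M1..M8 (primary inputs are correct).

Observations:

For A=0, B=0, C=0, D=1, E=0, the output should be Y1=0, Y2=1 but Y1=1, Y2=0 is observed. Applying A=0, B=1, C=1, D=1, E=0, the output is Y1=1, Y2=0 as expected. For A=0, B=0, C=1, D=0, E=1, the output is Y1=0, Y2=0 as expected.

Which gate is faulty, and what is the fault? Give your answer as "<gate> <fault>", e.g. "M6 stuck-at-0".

Fault-free values for test 1 (A=0, B=0, C=0, D=1, E=0): M1=1, M2=0, M3=0, M4=1, M5=0, M6=0, M7=0, M8=1, giving Y1=0, Y2=1. Observed Y1=1, Y2=0.
Test 1: faults giving observed Y1=1, Y2=0 are {M4 stuck-at-0, M4 inverted output, M5 stuck-at-1, M5 inverted output, M6 stuck-at-1, M6 inverted output, M7 stuck-at-1, M7 inverted output}.
Test 2 (A=0, B=1, C=1, D=1, E=0): fault-free M1=0, M2=0, M3=0, M4=1, M5=0, M6=1, M7=1, M8=0 → Y1=1, Y2=0; observed Y1=1, Y2=0. Eliminates M4 stuck-at-0, M4 inverted output, M5 stuck-at-1, M5 inverted output, M6 inverted output, M7 inverted output.
Test 3 (A=0, B=0, C=1, D=0, E=1): fault-free M1=0, M2=0, M3=0, M4=0, M5=1, M6=1, M7=0, M8=0 → Y1=0, Y2=0; observed Y1=0, Y2=0. Eliminates M7 stuck-at-1.
Only M6 stuck-at-1 is consistent with every test.

M6 stuck-at-1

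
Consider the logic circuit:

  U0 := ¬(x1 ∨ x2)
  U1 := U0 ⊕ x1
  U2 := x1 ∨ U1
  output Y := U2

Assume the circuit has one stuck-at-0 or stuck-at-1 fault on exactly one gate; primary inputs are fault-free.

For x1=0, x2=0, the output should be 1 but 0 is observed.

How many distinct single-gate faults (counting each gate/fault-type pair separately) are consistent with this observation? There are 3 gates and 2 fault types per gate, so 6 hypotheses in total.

3

Fault-free: U0=1, U1=1, U2=1 → 1. Observed 0.
  U0 stuck-at-0: output 0 ✓
  U0 stuck-at-1: output 1 ✗
  U1 stuck-at-0: output 0 ✓
  U1 stuck-at-1: output 1 ✗
  U2 stuck-at-0: output 0 ✓
  U2 stuck-at-1: output 1 ✗
Consistent faults: {U0 stuck-at-0, U1 stuck-at-0, U2 stuck-at-0} — 3 in all.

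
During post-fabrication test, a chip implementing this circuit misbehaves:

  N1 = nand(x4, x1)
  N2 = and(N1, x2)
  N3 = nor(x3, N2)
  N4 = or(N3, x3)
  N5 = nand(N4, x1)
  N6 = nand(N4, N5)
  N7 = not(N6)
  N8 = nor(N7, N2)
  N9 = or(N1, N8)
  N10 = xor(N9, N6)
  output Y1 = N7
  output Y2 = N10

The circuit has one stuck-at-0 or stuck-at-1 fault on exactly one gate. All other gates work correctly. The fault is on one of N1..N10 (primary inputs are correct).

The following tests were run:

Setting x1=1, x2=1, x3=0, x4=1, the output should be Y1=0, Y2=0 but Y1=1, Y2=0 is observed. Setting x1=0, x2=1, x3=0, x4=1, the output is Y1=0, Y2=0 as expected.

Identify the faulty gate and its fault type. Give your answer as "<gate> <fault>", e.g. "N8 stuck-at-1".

Fault-free values for test 1 (x1=1, x2=1, x3=0, x4=1): N1=0, N2=0, N3=1, N4=1, N5=0, N6=1, N7=0, N8=1, N9=1, N10=0, giving Y1=0, Y2=0. Observed Y1=1, Y2=0.
Test 1: faults giving observed Y1=1, Y2=0 are {N5 stuck-at-1, N6 stuck-at-0}.
Test 2 (x1=0, x2=1, x3=0, x4=1): fault-free N1=1, N2=1, N3=0, N4=0, N5=1, N6=1, N7=0, N8=0, N9=1, N10=0 → Y1=0, Y2=0; observed Y1=0, Y2=0. Eliminates N6 stuck-at-0.
Only N5 stuck-at-1 is consistent with every test.

N5 stuck-at-1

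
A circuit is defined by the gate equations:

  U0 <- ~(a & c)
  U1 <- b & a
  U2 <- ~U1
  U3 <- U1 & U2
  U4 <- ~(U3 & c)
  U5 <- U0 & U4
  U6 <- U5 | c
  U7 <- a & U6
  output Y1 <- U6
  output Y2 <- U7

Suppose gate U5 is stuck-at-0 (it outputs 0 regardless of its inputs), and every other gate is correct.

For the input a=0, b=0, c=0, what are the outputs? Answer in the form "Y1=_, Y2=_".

Propagate with U5 forced: U0=1, U1=0, U2=1, U3=0, U4=1, U5=0 [stuck-at-0], U6=0, U7=0.
So the outputs are Y1=0, Y2=0. (Without the fault they would be Y1=1, Y2=0.)

Y1=0, Y2=0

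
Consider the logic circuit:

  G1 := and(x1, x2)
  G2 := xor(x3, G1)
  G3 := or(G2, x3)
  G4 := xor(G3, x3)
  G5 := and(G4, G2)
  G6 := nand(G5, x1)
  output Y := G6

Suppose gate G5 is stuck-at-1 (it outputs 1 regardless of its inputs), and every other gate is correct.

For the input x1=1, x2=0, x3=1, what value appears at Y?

Propagate with G5 forced: G1=0, G2=1, G3=1, G4=0, G5=1 [stuck-at-1], G6=0.
So Y = 0. (Without the fault it would be 1.)

0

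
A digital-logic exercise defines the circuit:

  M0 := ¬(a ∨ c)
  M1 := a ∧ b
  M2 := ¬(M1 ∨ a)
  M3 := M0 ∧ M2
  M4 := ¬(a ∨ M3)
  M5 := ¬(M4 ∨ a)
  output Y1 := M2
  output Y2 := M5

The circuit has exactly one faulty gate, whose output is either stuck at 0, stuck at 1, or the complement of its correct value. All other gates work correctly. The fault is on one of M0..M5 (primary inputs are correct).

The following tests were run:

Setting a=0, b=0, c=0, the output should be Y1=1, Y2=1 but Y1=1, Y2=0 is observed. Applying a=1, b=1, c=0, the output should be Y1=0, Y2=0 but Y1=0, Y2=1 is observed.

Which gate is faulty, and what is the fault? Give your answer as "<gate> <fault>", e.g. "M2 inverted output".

Fault-free values for test 1 (a=0, b=0, c=0): M0=1, M1=0, M2=1, M3=1, M4=0, M5=1, giving Y1=1, Y2=1. Observed Y1=1, Y2=0.
Test 1: faults giving observed Y1=1, Y2=0 are {M0 stuck-at-0, M0 inverted output, M3 stuck-at-0, M3 inverted output, M4 stuck-at-1, M4 inverted output, M5 stuck-at-0, M5 inverted output}.
Test 2 (a=1, b=1, c=0): fault-free M0=0, M1=1, M2=0, M3=0, M4=0, M5=0 → Y1=0, Y2=0; observed Y1=0, Y2=1. Eliminates M0 stuck-at-0, M0 inverted output, M3 stuck-at-0, M3 inverted output, M4 stuck-at-1, M4 inverted output, M5 stuck-at-0.
Only M5 inverted output is consistent with every test.

M5 inverted output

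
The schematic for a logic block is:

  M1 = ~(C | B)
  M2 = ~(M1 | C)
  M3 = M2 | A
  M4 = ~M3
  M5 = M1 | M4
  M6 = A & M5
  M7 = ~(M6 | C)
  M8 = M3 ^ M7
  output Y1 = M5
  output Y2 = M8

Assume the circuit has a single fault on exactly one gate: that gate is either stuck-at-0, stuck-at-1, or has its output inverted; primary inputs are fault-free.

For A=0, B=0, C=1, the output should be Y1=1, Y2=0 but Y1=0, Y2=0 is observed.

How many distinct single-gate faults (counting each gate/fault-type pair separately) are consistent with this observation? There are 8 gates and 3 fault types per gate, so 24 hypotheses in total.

4

Fault-free: M1=0, M2=0, M3=0, M4=1, M5=1, M6=0, M7=0, M8=0 → Y1=1, Y2=0. Observed Y1=0, Y2=0.
  M1: none of the 3 fault types match ✗
  M2: none of the 3 fault types match ✗
  M3: none of the 3 fault types match ✗
  M4: stuck-at-0, inverted output ✓; others ✗
  M5: stuck-at-0, inverted output ✓; others ✗
  M6: none of the 3 fault types match ✗
  M7: none of the 3 fault types match ✗
  M8: none of the 3 fault types match ✗
Consistent faults: {M4 stuck-at-0, M4 inverted output, M5 stuck-at-0, M5 inverted output} — 4 in all.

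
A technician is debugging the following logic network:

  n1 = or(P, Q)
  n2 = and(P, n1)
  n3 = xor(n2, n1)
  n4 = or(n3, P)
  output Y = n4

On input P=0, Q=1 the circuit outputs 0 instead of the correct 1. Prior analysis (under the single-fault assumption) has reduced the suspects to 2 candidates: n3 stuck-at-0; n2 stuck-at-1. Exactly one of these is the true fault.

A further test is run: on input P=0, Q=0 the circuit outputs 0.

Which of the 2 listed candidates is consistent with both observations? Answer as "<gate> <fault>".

Evaluate each candidate on input P=0, Q=0:
  n3 stuck-at-0: n1=0, n2=0, n3=0 [stuck-at-0], n4=0 → 0 — matches
  n2 stuck-at-1: n1=0, n2=1 [stuck-at-1], n3=1, n4=1 → 1 — eliminated
Only n3 stuck-at-0 reproduces the observed 0.

n3 stuck-at-0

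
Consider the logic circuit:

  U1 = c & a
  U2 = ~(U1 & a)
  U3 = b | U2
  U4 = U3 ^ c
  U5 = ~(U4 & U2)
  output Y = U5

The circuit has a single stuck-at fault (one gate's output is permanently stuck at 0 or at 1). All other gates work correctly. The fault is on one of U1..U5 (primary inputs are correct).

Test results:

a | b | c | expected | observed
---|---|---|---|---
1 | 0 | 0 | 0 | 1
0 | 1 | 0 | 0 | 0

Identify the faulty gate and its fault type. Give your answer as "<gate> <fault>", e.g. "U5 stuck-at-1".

Fault-free values for test 1 (a=1, b=0, c=0): U1=0, U2=1, U3=1, U4=1, U5=0, giving Y=0. Observed 1.
Test 1: faults giving observed 1 are {U1 stuck-at-1, U2 stuck-at-0, U3 stuck-at-0, U4 stuck-at-0, U5 stuck-at-1}.
Test 2 (a=0, b=1, c=0): fault-free U1=0, U2=1, U3=1, U4=1, U5=0 → 0; observed 0. Eliminates U2 stuck-at-0, U3 stuck-at-0, U4 stuck-at-0, U5 stuck-at-1.
Only U1 stuck-at-1 is consistent with every test.

U1 stuck-at-1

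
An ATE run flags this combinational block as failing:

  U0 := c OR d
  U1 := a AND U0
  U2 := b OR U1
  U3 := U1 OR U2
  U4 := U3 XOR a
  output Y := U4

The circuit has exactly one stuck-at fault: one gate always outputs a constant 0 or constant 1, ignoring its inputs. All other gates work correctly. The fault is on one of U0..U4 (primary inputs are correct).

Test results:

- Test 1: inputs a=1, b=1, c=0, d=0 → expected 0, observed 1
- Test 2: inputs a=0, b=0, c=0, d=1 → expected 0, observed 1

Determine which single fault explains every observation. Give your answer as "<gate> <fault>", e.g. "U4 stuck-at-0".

Fault-free values for test 1 (a=1, b=1, c=0, d=0): U0=0, U1=0, U2=1, U3=1, U4=0, giving Y=0. Observed 1.
Test 1: faults giving observed 1 are {U2 stuck-at-0, U3 stuck-at-0, U4 stuck-at-1}.
Test 2 (a=0, b=0, c=0, d=1): fault-free U0=1, U1=0, U2=0, U3=0, U4=0 → 0; observed 1. Eliminates U2 stuck-at-0, U3 stuck-at-0.
Only U4 stuck-at-1 is consistent with every test.

U4 stuck-at-1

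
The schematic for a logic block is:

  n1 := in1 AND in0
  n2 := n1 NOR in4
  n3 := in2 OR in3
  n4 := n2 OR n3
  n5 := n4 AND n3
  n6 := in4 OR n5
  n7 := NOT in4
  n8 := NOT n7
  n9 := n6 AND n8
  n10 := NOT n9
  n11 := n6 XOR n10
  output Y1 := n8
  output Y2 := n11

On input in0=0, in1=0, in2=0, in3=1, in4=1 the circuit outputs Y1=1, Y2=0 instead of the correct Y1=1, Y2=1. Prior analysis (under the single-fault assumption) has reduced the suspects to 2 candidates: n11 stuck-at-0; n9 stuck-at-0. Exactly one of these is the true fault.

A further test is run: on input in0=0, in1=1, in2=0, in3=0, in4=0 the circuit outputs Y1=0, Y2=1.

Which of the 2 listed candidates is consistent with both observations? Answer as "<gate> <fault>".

n9 stuck-at-0

Evaluate each candidate on input in0=0, in1=1, in2=0, in3=0, in4=0:
  n11 stuck-at-0: n1=0, n2=1, n3=0, n4=1, n5=0, n6=0, n7=1, n8=0, n9=0, n10=1, n11=0 [stuck-at-0] → Y1=0, Y2=0 — eliminated
  n9 stuck-at-0: n1=0, n2=1, n3=0, n4=1, n5=0, n6=0, n7=1, n8=0, n9=0 [stuck-at-0], n10=1, n11=1 → Y1=0, Y2=1 — matches
Only n9 stuck-at-0 reproduces the observed Y1=0, Y2=1.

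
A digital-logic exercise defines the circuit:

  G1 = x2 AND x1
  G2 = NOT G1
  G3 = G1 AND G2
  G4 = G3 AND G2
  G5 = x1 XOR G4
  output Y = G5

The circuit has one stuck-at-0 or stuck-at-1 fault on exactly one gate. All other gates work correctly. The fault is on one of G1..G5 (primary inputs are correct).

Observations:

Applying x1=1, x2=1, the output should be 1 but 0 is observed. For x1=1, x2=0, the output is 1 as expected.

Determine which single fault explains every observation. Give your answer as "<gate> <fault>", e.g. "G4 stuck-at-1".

G2 stuck-at-1

Fault-free values for test 1 (x1=1, x2=1): G1=1, G2=0, G3=0, G4=0, G5=1, giving Y=1. Observed 0.
Test 1: faults giving observed 0 are {G2 stuck-at-1, G4 stuck-at-1, G5 stuck-at-0}.
Test 2 (x1=1, x2=0): fault-free G1=0, G2=1, G3=0, G4=0, G5=1 → 1; observed 1. Eliminates G4 stuck-at-1, G5 stuck-at-0.
Only G2 stuck-at-1 is consistent with every test.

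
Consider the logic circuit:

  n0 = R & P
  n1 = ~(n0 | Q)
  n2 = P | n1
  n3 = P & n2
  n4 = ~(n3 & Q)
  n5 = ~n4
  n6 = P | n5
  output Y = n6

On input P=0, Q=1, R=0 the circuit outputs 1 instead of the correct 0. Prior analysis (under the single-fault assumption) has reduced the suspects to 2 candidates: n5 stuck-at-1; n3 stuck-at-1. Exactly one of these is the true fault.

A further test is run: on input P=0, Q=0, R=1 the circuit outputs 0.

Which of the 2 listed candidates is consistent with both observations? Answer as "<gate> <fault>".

Evaluate each candidate on input P=0, Q=0, R=1:
  n5 stuck-at-1: n0=0, n1=1, n2=1, n3=0, n4=1, n5=1 [stuck-at-1], n6=1 → 1 — eliminated
  n3 stuck-at-1: n0=0, n1=1, n2=1, n3=1 [stuck-at-1], n4=1, n5=0, n6=0 → 0 — matches
Only n3 stuck-at-1 reproduces the observed 0.

n3 stuck-at-1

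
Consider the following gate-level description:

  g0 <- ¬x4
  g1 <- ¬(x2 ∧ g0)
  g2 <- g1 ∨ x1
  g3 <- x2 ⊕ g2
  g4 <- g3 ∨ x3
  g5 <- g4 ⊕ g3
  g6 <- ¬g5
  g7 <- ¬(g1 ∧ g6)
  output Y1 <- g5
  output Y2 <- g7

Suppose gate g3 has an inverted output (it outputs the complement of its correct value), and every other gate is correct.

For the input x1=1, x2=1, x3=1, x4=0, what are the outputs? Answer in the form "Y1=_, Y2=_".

Y1=0, Y2=1

Propagate with g3 forced: g0=1, g1=0, g2=1, g3=1 [inverted output], g4=1, g5=0, g6=1, g7=1.
So the outputs are Y1=0, Y2=1. (Without the fault they would be Y1=1, Y2=1.)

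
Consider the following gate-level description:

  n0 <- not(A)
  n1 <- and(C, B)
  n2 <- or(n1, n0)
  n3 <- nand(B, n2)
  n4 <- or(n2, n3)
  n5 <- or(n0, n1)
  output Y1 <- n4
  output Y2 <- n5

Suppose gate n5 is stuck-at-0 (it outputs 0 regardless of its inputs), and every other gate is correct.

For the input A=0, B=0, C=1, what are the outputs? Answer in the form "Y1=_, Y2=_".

Propagate with n5 forced: n0=1, n1=0, n2=1, n3=1, n4=1, n5=0 [stuck-at-0].
So the outputs are Y1=1, Y2=0. (Without the fault they would be Y1=1, Y2=1.)

Y1=1, Y2=0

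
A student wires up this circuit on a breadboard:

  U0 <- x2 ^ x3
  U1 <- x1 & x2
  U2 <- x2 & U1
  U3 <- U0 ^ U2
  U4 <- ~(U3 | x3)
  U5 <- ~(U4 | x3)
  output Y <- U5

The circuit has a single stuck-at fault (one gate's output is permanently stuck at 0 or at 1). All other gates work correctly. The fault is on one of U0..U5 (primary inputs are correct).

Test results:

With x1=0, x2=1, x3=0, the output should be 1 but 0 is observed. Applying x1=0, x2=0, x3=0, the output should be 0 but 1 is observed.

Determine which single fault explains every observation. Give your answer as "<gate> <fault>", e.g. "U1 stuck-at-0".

Fault-free values for test 1 (x1=0, x2=1, x3=0): U0=1, U1=0, U2=0, U3=1, U4=0, U5=1, giving Y=1. Observed 0.
Test 1: faults giving observed 0 are {U0 stuck-at-0, U1 stuck-at-1, U2 stuck-at-1, U3 stuck-at-0, U4 stuck-at-1, U5 stuck-at-0}.
Test 2 (x1=0, x2=0, x3=0): fault-free U0=0, U1=0, U2=0, U3=0, U4=1, U5=0 → 0; observed 1. Eliminates U0 stuck-at-0, U1 stuck-at-1, U3 stuck-at-0, U4 stuck-at-1, U5 stuck-at-0.
Only U2 stuck-at-1 is consistent with every test.

U2 stuck-at-1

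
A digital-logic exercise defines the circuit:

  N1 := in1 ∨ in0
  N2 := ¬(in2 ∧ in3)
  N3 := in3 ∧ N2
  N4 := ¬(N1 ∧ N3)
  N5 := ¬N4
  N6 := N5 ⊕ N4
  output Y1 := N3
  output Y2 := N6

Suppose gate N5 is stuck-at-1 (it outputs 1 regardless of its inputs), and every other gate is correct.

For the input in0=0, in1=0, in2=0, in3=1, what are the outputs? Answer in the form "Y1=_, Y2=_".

Y1=1, Y2=0

Propagate with N5 forced: N1=0, N2=1, N3=1, N4=1, N5=1 [stuck-at-1], N6=0.
So the outputs are Y1=1, Y2=0. (Without the fault they would be Y1=1, Y2=1.)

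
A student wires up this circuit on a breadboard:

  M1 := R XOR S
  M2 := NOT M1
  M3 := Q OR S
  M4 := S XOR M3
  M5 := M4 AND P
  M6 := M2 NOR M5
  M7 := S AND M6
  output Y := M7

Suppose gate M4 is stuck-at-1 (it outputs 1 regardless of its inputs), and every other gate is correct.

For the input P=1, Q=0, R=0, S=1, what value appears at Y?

0

Propagate with M4 forced: M1=1, M2=0, M3=1, M4=1 [stuck-at-1], M5=1, M6=0, M7=0.
So Y = 0. (Without the fault it would be 1.)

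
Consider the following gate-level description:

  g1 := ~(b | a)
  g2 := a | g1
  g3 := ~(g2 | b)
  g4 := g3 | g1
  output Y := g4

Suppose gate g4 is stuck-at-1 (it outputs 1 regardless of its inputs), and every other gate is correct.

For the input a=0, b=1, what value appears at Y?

1

Propagate with g4 forced: g1=0, g2=0, g3=0, g4=1 [stuck-at-1].
So Y = 1. (Without the fault it would be 0.)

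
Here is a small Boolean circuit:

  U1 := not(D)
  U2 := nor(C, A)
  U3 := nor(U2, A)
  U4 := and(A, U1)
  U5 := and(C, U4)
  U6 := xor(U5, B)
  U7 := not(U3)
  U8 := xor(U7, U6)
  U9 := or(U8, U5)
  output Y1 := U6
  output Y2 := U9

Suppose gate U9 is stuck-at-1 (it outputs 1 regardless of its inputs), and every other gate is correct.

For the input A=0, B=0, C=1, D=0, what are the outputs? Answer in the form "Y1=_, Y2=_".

Y1=0, Y2=1

Propagate with U9 forced: U1=1, U2=0, U3=1, U4=0, U5=0, U6=0, U7=0, U8=0, U9=1 [stuck-at-1].
So the outputs are Y1=0, Y2=1. (Without the fault they would be Y1=0, Y2=0.)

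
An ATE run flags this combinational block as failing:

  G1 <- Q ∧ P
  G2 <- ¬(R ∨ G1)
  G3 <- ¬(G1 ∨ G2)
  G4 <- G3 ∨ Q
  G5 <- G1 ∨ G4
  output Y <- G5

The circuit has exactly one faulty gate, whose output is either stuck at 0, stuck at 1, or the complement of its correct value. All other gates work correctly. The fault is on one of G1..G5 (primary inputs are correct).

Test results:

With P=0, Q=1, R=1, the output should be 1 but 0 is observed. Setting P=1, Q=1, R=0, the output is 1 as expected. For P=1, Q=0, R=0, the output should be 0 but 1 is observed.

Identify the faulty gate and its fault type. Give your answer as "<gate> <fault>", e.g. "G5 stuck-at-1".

Fault-free values for test 1 (P=0, Q=1, R=1): G1=0, G2=0, G3=1, G4=1, G5=1, giving Y=1. Observed 0.
Test 1: faults giving observed 0 are {G4 stuck-at-0, G4 inverted output, G5 stuck-at-0, G5 inverted output}.
Test 2 (P=1, Q=1, R=0): fault-free G1=1, G2=0, G3=0, G4=1, G5=1 → 1; observed 1. Eliminates G5 stuck-at-0, G5 inverted output.
Test 3 (P=1, Q=0, R=0): fault-free G1=0, G2=1, G3=0, G4=0, G5=0 → 0; observed 1. Eliminates G4 stuck-at-0.
Only G4 inverted output is consistent with every test.

G4 inverted output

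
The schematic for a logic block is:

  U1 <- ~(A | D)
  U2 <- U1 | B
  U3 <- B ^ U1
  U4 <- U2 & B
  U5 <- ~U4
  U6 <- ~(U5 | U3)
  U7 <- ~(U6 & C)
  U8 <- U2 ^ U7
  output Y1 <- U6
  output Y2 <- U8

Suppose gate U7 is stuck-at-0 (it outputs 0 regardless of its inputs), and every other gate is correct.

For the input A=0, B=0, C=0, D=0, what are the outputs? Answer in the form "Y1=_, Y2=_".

Y1=0, Y2=1

Propagate with U7 forced: U1=1, U2=1, U3=1, U4=0, U5=1, U6=0, U7=0 [stuck-at-0], U8=1.
So the outputs are Y1=0, Y2=1. (Without the fault they would be Y1=0, Y2=0.)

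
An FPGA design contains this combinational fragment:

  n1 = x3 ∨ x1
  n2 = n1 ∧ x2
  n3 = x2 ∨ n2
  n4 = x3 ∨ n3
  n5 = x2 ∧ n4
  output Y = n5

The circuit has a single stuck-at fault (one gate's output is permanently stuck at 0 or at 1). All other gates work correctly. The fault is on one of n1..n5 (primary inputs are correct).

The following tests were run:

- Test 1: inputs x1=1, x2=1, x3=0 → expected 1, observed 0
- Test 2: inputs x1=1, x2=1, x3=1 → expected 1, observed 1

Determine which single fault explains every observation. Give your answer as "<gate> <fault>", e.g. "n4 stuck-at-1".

n3 stuck-at-0

Fault-free values for test 1 (x1=1, x2=1, x3=0): n1=1, n2=1, n3=1, n4=1, n5=1, giving Y=1. Observed 0.
Test 1: faults giving observed 0 are {n3 stuck-at-0, n4 stuck-at-0, n5 stuck-at-0}.
Test 2 (x1=1, x2=1, x3=1): fault-free n1=1, n2=1, n3=1, n4=1, n5=1 → 1; observed 1. Eliminates n4 stuck-at-0, n5 stuck-at-0.
Only n3 stuck-at-0 is consistent with every test.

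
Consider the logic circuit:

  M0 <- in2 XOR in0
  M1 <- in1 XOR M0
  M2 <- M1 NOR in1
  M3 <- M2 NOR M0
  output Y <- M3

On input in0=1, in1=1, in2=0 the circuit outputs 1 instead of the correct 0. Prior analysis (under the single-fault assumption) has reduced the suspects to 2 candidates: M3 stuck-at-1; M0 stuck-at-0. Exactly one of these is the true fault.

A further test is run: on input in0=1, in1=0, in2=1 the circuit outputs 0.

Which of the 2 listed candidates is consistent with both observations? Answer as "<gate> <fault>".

Evaluate each candidate on input in0=1, in1=0, in2=1:
  M3 stuck-at-1: M0=0, M1=0, M2=1, M3=1 [stuck-at-1] → 1 — eliminated
  M0 stuck-at-0: M0=0 [stuck-at-0], M1=0, M2=1, M3=0 → 0 — matches
Only M0 stuck-at-0 reproduces the observed 0.

M0 stuck-at-0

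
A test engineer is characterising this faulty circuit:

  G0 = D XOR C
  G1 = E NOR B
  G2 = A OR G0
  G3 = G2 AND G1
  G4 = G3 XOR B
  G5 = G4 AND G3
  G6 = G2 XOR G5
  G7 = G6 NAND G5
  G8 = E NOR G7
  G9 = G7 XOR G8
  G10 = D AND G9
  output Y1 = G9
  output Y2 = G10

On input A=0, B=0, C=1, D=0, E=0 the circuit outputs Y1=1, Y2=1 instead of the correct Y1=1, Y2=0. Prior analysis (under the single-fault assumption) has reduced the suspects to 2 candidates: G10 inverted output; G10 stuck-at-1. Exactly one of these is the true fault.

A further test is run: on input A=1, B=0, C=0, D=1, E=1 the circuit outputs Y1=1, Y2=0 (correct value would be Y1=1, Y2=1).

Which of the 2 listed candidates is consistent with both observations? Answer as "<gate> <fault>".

G10 inverted output

Evaluate each candidate on input A=1, B=0, C=0, D=1, E=1:
  G10 inverted output: G0=1, G1=0, G2=1, G3=0, G4=0, G5=0, G6=1, G7=1, G8=0, G9=1, G10=0 [inverted output] → Y1=1, Y2=0 — matches
  G10 stuck-at-1: G0=1, G1=0, G2=1, G3=0, G4=0, G5=0, G6=1, G7=1, G8=0, G9=1, G10=1 [stuck-at-1] → Y1=1, Y2=1 — eliminated
Only G10 inverted output reproduces the observed Y1=1, Y2=0.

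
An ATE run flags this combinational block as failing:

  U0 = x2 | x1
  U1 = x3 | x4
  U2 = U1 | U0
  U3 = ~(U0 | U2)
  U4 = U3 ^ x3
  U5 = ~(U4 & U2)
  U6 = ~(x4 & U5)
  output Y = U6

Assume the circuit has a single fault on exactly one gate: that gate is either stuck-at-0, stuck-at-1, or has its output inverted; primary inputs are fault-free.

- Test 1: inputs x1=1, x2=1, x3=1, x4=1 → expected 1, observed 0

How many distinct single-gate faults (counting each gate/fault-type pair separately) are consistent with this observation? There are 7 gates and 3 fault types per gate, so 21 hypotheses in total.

10

Fault-free: U0=1, U1=1, U2=1, U3=0, U4=1, U5=0, U6=1 → 1. Observed 0.
  U0: none of the 3 fault types match ✗
  U1: none of the 3 fault types match ✗
  U2: stuck-at-0, inverted output ✓; others ✗
  U3: stuck-at-1, inverted output ✓; others ✗
  U4: stuck-at-0, inverted output ✓; others ✗
  U5: stuck-at-1, inverted output ✓; others ✗
  U6: stuck-at-0, inverted output ✓; others ✗
Consistent faults: {U2 stuck-at-0, U2 inverted output, U3 stuck-at-1, U3 inverted output, U4 stuck-at-0, U4 inverted output, U5 stuck-at-1, U5 inverted output, U6 stuck-at-0, U6 inverted output} — 10 in all.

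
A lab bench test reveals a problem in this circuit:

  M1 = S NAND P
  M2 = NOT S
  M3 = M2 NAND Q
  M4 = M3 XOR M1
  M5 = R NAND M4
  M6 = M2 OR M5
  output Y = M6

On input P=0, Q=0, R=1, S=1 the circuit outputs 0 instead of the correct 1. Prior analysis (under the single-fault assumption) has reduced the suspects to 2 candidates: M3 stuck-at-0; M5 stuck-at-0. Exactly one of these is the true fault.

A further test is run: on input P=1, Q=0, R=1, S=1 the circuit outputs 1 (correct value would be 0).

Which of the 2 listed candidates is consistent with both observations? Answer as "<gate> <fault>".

M3 stuck-at-0

Evaluate each candidate on input P=1, Q=0, R=1, S=1:
  M3 stuck-at-0: M1=0, M2=0, M3=0 [stuck-at-0], M4=0, M5=1, M6=1 → 1 — matches
  M5 stuck-at-0: M1=0, M2=0, M3=1, M4=1, M5=0 [stuck-at-0], M6=0 → 0 — eliminated
Only M3 stuck-at-0 reproduces the observed 1.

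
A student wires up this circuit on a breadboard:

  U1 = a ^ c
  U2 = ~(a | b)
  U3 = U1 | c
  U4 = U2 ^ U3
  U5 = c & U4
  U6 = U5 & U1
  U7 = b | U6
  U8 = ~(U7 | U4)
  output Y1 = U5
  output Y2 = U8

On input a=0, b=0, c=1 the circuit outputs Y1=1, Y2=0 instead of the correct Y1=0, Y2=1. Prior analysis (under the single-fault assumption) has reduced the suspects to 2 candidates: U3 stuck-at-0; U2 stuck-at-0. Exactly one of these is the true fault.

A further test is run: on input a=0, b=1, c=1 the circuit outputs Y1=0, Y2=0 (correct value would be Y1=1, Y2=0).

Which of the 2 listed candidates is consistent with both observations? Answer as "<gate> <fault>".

Evaluate each candidate on input a=0, b=1, c=1:
  U3 stuck-at-0: U1=1, U2=0, U3=0 [stuck-at-0], U4=0, U5=0, U6=0, U7=1, U8=0 → Y1=0, Y2=0 — matches
  U2 stuck-at-0: U1=1, U2=0 [stuck-at-0], U3=1, U4=1, U5=1, U6=1, U7=1, U8=0 → Y1=1, Y2=0 — eliminated
Only U3 stuck-at-0 reproduces the observed Y1=0, Y2=0.

U3 stuck-at-0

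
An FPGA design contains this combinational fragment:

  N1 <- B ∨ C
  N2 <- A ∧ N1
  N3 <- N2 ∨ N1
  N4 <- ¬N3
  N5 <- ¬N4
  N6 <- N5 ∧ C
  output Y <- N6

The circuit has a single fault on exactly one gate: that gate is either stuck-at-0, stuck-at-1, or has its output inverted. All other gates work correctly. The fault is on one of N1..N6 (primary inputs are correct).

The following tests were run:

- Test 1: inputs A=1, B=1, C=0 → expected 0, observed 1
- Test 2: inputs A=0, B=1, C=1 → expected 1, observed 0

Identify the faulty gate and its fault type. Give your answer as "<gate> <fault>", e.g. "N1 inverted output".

N6 inverted output

Fault-free values for test 1 (A=1, B=1, C=0): N1=1, N2=1, N3=1, N4=0, N5=1, N6=0, giving Y=0. Observed 1.
Test 1: faults giving observed 1 are {N6 stuck-at-1, N6 inverted output}.
Test 2 (A=0, B=1, C=1): fault-free N1=1, N2=0, N3=1, N4=0, N5=1, N6=1 → 1; observed 0. Eliminates N6 stuck-at-1.
Only N6 inverted output is consistent with every test.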